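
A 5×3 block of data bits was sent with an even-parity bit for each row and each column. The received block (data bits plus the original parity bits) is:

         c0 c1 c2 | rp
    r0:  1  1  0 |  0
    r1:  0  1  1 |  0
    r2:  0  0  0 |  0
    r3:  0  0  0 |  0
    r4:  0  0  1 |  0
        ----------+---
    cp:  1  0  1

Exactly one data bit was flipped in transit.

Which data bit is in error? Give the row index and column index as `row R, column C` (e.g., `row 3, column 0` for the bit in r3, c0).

Recompute each row's even parity and compare to rp:
  r0: data parity 0, sent rp 0 → ok
  r1: data parity 0, sent rp 0 → ok
  r2: data parity 0, sent rp 0 → ok
  r3: data parity 0, sent rp 0 → ok
  r4: data parity 1, sent rp 0 → mismatch
Recompute each column's even parity and compare to cp:
  c0: data parity 1, sent cp 1 → ok
  c1: data parity 0, sent cp 0 → ok
  c2: data parity 0, sent cp 1 → mismatch
Exactly one row (r4) and one column (c2) fail → the flipped bit is at their intersection.

row 4, column 2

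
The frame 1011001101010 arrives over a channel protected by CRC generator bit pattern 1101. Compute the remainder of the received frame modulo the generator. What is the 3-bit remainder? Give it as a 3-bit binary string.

Modulo-2 division of 1011001101010 by 1101:
  pos 0: 1011 XOR 1101 = 0110
  pos 1: 1100 XOR 1101 = 0001
  pos 4: 1011 XOR 1101 = 0110
  pos 5: 1100 XOR 1101 = 0001
  pos 8: 1101 XOR 1101 = 0000
Remainder = 000 (zero — the frame passes the CRC check).

000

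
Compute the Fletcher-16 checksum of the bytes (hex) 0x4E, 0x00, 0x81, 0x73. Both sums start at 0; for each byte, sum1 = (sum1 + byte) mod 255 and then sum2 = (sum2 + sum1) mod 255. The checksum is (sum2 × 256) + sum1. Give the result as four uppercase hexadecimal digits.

AF43

Running sums (mod 255):
  after byte 0 (0x4E): sum1=78, sum2=78
  after byte 1 (0x00): sum1=78, sum2=156
  after byte 2 (0x81): sum1=207, sum2=108
  after byte 3 (0x73): sum1=67, sum2=175
Checksum = sum2·256 + sum1 = 175·256 + 67 = 44867 = 0xAF43.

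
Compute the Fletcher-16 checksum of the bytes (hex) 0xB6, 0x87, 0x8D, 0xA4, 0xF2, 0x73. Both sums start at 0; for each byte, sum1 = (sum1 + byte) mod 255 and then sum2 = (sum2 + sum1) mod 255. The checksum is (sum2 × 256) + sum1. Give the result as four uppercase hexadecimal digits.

Running sums (mod 255):
  after byte 0 (0xB6): sum1=182, sum2=182
  after byte 1 (0x87): sum1=62, sum2=244
  after byte 2 (0x8D): sum1=203, sum2=192
  after byte 3 (0xA4): sum1=112, sum2=49
  after byte 4 (0xF2): sum1=99, sum2=148
  after byte 5 (0x73): sum1=214, sum2=107
Checksum = sum2·256 + sum1 = 107·256 + 214 = 27606 = 0x6BD6.

6BD6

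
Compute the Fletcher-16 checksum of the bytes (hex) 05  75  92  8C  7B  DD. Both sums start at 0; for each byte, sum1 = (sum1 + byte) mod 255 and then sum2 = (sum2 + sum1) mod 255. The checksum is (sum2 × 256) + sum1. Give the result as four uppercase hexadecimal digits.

Running sums (mod 255):
  after byte 0 (05): sum1=5, sum2=5
  after byte 1 (75): sum1=122, sum2=127
  after byte 2 (92): sum1=13, sum2=140
  after byte 3 (8C): sum1=153, sum2=38
  after byte 4 (7B): sum1=21, sum2=59
  after byte 5 (DD): sum1=242, sum2=46
Checksum = sum2·256 + sum1 = 46·256 + 242 = 12018 = 0x2EF2.

2EF2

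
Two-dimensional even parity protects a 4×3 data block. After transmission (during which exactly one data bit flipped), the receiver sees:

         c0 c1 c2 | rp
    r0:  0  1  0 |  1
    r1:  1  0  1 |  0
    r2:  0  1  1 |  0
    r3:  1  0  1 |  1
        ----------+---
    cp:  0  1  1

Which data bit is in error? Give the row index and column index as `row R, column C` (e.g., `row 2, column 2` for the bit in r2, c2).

Recompute each row's even parity and compare to rp:
  r0: data parity 1, sent rp 1 → ok
  r1: data parity 0, sent rp 0 → ok
  r2: data parity 0, sent rp 0 → ok
  r3: data parity 0, sent rp 1 → mismatch
Recompute each column's even parity and compare to cp:
  c0: data parity 0, sent cp 0 → ok
  c1: data parity 0, sent cp 1 → mismatch
  c2: data parity 1, sent cp 1 → ok
Exactly one row (r3) and one column (c1) fail → the flipped bit is at their intersection.

row 3, column 1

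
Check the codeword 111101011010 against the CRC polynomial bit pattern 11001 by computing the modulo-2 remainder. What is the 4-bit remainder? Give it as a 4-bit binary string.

Modulo-2 division of 111101011010 by 11001:
  pos 0: 11110 XOR 11001 = 00111
  pos 2: 11110 XOR 11001 = 00111
  pos 4: 11111 XOR 11001 = 00110
  pos 6: 11001 XOR 11001 = 00000
Remainder = 0000 (zero — the frame passes the CRC check).

0000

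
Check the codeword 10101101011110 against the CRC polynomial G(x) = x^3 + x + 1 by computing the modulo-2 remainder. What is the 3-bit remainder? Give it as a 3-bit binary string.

011

Modulo-2 division of 10101101011110 by 1011:
  pos 0: 1010 XOR 1011 = 0001
  pos 3: 1110 XOR 1011 = 0101
  pos 4: 1011 XOR 1011 = 0000
  pos 9: 1111 XOR 1011 = 0100
  pos 10: 1000 XOR 1011 = 0011
Remainder = 011 (nonzero — an error is detected).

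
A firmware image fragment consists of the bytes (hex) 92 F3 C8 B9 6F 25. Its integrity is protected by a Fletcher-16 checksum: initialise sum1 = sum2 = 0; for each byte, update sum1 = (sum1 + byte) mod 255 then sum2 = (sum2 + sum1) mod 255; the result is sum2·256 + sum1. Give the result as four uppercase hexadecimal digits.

Running sums (mod 255):
  after byte 0 (92): sum1=146, sum2=146
  after byte 1 (F3): sum1=134, sum2=25
  after byte 2 (C8): sum1=79, sum2=104
  after byte 3 (B9): sum1=9, sum2=113
  after byte 4 (6F): sum1=120, sum2=233
  after byte 5 (25): sum1=157, sum2=135
Checksum = sum2·256 + sum1 = 135·256 + 157 = 34717 = 0x879D.

879D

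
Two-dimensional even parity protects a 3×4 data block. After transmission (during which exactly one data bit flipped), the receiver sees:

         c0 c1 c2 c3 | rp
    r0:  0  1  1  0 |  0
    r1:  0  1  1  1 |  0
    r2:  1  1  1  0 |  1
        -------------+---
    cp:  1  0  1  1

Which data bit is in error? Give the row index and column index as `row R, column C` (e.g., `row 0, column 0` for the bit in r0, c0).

row 1, column 1

Recompute each row's even parity and compare to rp:
  r0: data parity 0, sent rp 0 → ok
  r1: data parity 1, sent rp 0 → mismatch
  r2: data parity 1, sent rp 1 → ok
Recompute each column's even parity and compare to cp:
  c0: data parity 1, sent cp 1 → ok
  c1: data parity 1, sent cp 0 → mismatch
  c2: data parity 1, sent cp 1 → ok
  c3: data parity 1, sent cp 1 → ok
Exactly one row (r1) and one column (c1) fail → the flipped bit is at their intersection.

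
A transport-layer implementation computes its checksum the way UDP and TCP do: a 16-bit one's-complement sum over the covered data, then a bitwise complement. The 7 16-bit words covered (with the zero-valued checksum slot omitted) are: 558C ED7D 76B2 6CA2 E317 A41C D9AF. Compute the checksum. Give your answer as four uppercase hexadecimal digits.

78BC

One's-complement addition (fold any carry out of bit 15 back into bit 0):
  0x558C + 0xED7D = 0x14309 → wrap carry → 0x430A
  0x430A + 0x76B2 = 0x0B9BC
  0xB9BC + 0x6CA2 = 0x1265E → wrap carry → 0x265F
  0x265F + 0xE317 = 0x10976 → wrap carry → 0x0977
  0x0977 + 0xA41C = 0x0AD93
  0xAD93 + 0xD9AF = 0x18742 → wrap carry → 0x8743
One's-complement sum = 0x8743.
Checksum = ~0x8743 & 0xFFFF = 0x78BC.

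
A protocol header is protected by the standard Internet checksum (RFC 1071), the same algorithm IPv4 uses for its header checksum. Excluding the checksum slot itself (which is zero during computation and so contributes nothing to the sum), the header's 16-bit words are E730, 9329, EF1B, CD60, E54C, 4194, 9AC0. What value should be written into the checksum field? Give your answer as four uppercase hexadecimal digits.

One's-complement addition (fold any carry out of bit 15 back into bit 0):
  0xE730 + 0x9329 = 0x17A59 → wrap carry → 0x7A5A
  0x7A5A + 0xEF1B = 0x16975 → wrap carry → 0x6976
  0x6976 + 0xCD60 = 0x136D6 → wrap carry → 0x36D7
  0x36D7 + 0xE54C = 0x11C23 → wrap carry → 0x1C24
  0x1C24 + 0x4194 = 0x05DB8
  0x5DB8 + 0x9AC0 = 0x0F878
One's-complement sum = 0xF878.
Checksum = ~0xF878 & 0xFFFF = 0x0787.

0787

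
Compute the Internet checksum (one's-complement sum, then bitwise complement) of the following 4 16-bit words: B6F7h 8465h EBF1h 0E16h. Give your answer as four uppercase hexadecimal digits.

CA9A

One's-complement addition (fold any carry out of bit 15 back into bit 0):
  0xB6F7 + 0x8465 = 0x13B5C → wrap carry → 0x3B5D
  0x3B5D + 0xEBF1 = 0x1274E → wrap carry → 0x274F
  0x274F + 0x0E16 = 0x03565
One's-complement sum = 0x3565.
Checksum = ~0x3565 & 0xFFFF = 0xCA9A.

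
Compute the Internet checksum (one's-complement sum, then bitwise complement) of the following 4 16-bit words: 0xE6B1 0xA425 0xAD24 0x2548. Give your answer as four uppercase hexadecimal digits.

One's-complement addition (fold any carry out of bit 15 back into bit 0):
  0xE6B1 + 0xA425 = 0x18AD6 → wrap carry → 0x8AD7
  0x8AD7 + 0xAD24 = 0x137FB → wrap carry → 0x37FC
  0x37FC + 0x2548 = 0x05D44
One's-complement sum = 0x5D44.
Checksum = ~0x5D44 & 0xFFFF = 0xA2BB.

A2BB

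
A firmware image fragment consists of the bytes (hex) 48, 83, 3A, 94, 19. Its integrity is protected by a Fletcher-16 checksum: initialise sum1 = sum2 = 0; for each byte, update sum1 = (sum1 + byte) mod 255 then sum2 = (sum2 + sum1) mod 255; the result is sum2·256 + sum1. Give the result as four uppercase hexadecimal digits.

Running sums (mod 255):
  after byte 0 (48): sum1=72, sum2=72
  after byte 1 (83): sum1=203, sum2=20
  after byte 2 (3A): sum1=6, sum2=26
  after byte 3 (94): sum1=154, sum2=180
  after byte 4 (19): sum1=179, sum2=104
Checksum = sum2·256 + sum1 = 104·256 + 179 = 26803 = 0x68B3.

68B3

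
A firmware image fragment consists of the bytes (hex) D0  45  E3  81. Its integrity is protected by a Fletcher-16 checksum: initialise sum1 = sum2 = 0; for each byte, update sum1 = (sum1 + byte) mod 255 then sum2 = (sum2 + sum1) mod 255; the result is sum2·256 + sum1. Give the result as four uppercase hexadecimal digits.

5C7B

Running sums (mod 255):
  after byte 0 (D0): sum1=208, sum2=208
  after byte 1 (45): sum1=22, sum2=230
  after byte 2 (E3): sum1=249, sum2=224
  after byte 3 (81): sum1=123, sum2=92
Checksum = sum2·256 + sum1 = 92·256 + 123 = 23675 = 0x5C7B.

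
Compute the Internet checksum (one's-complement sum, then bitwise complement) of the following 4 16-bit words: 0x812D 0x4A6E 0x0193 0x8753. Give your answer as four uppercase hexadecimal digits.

One's-complement addition (fold any carry out of bit 15 back into bit 0):
  0x812D + 0x4A6E = 0x0CB9B
  0xCB9B + 0x0193 = 0x0CD2E
  0xCD2E + 0x8753 = 0x15481 → wrap carry → 0x5482
One's-complement sum = 0x5482.
Checksum = ~0x5482 & 0xFFFF = 0xAB7D.

AB7D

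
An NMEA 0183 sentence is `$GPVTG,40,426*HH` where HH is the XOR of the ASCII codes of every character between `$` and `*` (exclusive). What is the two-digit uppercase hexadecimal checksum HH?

66

XOR the ASCII codes of the payload characters:
  'G' = 0x47 → acc = 0x47
  'P' = 0x50 → acc = 0x17
  'V' = 0x56 → acc = 0x41
  'T' = 0x54 → acc = 0x15
  'G' = 0x47 → acc = 0x52
  ',' = 0x2C → acc = 0x7E
  '4' = 0x34 → acc = 0x4A
  '0' = 0x30 → acc = 0x7A
  ',' = 0x2C → acc = 0x56
  '4' = 0x34 → acc = 0x62
  '2' = 0x32 → acc = 0x50
  '6' = 0x36 → acc = 0x66
Checksum = 0x66.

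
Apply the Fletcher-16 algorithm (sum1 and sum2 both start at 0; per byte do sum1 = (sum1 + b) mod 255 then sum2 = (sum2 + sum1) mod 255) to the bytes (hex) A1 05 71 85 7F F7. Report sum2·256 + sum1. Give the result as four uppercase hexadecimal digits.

Running sums (mod 255):
  after byte 0 (A1): sum1=161, sum2=161
  after byte 1 (05): sum1=166, sum2=72
  after byte 2 (71): sum1=24, sum2=96
  after byte 3 (85): sum1=157, sum2=253
  after byte 4 (7F): sum1=29, sum2=27
  after byte 5 (F7): sum1=21, sum2=48
Checksum = sum2·256 + sum1 = 48·256 + 21 = 12309 = 0x3015.

3015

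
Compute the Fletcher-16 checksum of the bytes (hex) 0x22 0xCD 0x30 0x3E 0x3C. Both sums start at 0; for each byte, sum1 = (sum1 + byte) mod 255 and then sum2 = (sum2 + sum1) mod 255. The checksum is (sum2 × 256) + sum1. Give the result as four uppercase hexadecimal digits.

Running sums (mod 255):
  after byte 0 (0x22): sum1=34, sum2=34
  after byte 1 (0xCD): sum1=239, sum2=18
  after byte 2 (0x30): sum1=32, sum2=50
  after byte 3 (0x3E): sum1=94, sum2=144
  after byte 4 (0x3C): sum1=154, sum2=43
Checksum = sum2·256 + sum1 = 43·256 + 154 = 11162 = 0x2B9A.

2B9A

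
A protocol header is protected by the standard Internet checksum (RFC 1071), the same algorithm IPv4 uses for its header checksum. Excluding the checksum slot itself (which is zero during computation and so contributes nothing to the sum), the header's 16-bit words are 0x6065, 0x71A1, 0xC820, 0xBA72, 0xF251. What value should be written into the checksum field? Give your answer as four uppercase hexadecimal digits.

B913

One's-complement addition (fold any carry out of bit 15 back into bit 0):
  0x6065 + 0x71A1 = 0x0D206
  0xD206 + 0xC820 = 0x19A26 → wrap carry → 0x9A27
  0x9A27 + 0xBA72 = 0x15499 → wrap carry → 0x549A
  0x549A + 0xF251 = 0x146EB → wrap carry → 0x46EC
One's-complement sum = 0x46EC.
Checksum = ~0x46EC & 0xFFFF = 0xB913.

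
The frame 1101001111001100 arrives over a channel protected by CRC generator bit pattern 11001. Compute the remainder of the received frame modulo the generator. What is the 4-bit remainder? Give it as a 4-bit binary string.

Modulo-2 division of 1101001111001100 by 11001:
  pos 0: 11010 XOR 11001 = 00011
  pos 3: 11011 XOR 11001 = 00010
  pos 6: 10110 XOR 11001 = 01111
  pos 7: 11110 XOR 11001 = 00111
  pos 9: 11111 XOR 11001 = 00110
  pos 11: 11000 XOR 11001 = 00001
Remainder = 0001 (nonzero — an error is detected).

0001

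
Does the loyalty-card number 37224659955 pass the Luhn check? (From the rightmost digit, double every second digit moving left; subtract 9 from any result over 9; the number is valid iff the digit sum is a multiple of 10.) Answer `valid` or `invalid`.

valid

From the right, keep odd positions and double even positions (subtract 9 from any doubled value over 9):
  doubled (positions 2,4,...): 1 9 3 4 5 → sum 22
  kept (positions 1,3,...): 5 9 5 4 2 3 → sum 28
Total = 50.
50 mod 10 = 0, so the number is valid.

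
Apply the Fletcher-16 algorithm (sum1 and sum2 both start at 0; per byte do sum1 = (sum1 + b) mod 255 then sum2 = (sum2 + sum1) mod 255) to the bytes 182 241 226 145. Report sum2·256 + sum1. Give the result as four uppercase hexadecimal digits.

Running sums (mod 255):
  after byte 0 (182): sum1=182, sum2=182
  after byte 1 (241): sum1=168, sum2=95
  after byte 2 (226): sum1=139, sum2=234
  after byte 3 (145): sum1=29, sum2=8
Checksum = sum2·256 + sum1 = 8·256 + 29 = 2077 = 0x081D.

081D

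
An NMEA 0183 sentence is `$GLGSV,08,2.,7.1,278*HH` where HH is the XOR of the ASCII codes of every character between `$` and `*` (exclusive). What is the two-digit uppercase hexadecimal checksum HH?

XOR the ASCII codes of the payload characters:
  'G' = 0x47 → acc = 0x47
  'L' = 0x4C → acc = 0x0B
  'G' = 0x47 → acc = 0x4C
  'S' = 0x53 → acc = 0x1F
  'V' = 0x56 → acc = 0x49
  ',' = 0x2C → acc = 0x65
  '0' = 0x30 → acc = 0x55
  '8' = 0x38 → acc = 0x6D
  ',' = 0x2C → acc = 0x41
  '2' = 0x32 → acc = 0x73
  '.' = 0x2E → acc = 0x5D
  ',' = 0x2C → acc = 0x71
  '7' = 0x37 → acc = 0x46
  '.' = 0x2E → acc = 0x68
  '1' = 0x31 → acc = 0x59
  ',' = 0x2C → acc = 0x75
  '2' = 0x32 → acc = 0x47
  '7' = 0x37 → acc = 0x70
  '8' = 0x38 → acc = 0x48
Checksum = 0x48.

48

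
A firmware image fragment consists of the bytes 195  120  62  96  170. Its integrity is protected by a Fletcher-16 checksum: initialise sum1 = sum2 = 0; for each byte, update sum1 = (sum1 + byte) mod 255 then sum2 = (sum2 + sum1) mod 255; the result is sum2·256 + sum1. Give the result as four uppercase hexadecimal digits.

Running sums (mod 255):
  after byte 0 (195): sum1=195, sum2=195
  after byte 1 (120): sum1=60, sum2=0
  after byte 2 (62): sum1=122, sum2=122
  after byte 3 (96): sum1=218, sum2=85
  after byte 4 (170): sum1=133, sum2=218
Checksum = sum2·256 + sum1 = 218·256 + 133 = 55941 = 0xDA85.

DA85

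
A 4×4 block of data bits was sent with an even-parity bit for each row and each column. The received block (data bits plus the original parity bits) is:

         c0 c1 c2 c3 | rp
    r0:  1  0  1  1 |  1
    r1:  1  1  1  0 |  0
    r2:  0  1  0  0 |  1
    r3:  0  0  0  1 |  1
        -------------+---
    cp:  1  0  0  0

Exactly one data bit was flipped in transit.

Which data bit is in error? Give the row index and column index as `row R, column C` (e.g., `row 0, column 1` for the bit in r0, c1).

Recompute each row's even parity and compare to rp:
  r0: data parity 1, sent rp 1 → ok
  r1: data parity 1, sent rp 0 → mismatch
  r2: data parity 1, sent rp 1 → ok
  r3: data parity 1, sent rp 1 → ok
Recompute each column's even parity and compare to cp:
  c0: data parity 0, sent cp 1 → mismatch
  c1: data parity 0, sent cp 0 → ok
  c2: data parity 0, sent cp 0 → ok
  c3: data parity 0, sent cp 0 → ok
Exactly one row (r1) and one column (c0) fail → the flipped bit is at their intersection.

row 1, column 0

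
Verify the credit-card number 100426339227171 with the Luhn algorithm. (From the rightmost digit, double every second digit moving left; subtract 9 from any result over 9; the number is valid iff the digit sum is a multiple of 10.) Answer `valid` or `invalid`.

From the right, keep odd positions and double even positions (subtract 9 from any doubled value over 9):
  doubled (positions 2,4,...): 5 5 4 6 3 8 0 → sum 31
  kept (positions 1,3,...): 1 1 2 9 3 2 0 1 → sum 19
Total = 50.
50 mod 10 = 0, so the number is valid.

valid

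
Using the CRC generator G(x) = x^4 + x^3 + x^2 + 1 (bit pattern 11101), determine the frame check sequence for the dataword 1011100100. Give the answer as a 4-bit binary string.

Append 4 zeros: 10111001000000. Divide by 11101 (XOR where the leading bit is 1):
  pos 0: 10111 XOR 11101 = 01010
  pos 1: 10100 XOR 11101 = 01001
  pos 2: 10010 XOR 11101 = 01111
  pos 3: 11111 XOR 11101 = 00010
  pos 6: 10000 XOR 11101 = 01101
  pos 7: 11010 XOR 11101 = 00111
  pos 9: 11100 XOR 11101 = 00001
Remainder (last 4 bits) = 0001. This is the CRC / FCS.

0001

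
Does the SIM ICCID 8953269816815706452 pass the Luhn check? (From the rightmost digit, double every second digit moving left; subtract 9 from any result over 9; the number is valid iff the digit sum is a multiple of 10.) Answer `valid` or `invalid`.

From the right, keep odd positions and double even positions (subtract 9 from any doubled value over 9):
  doubled (positions 2,4,...): 1 3 5 2 3 7 3 6 9 → sum 39
  kept (positions 1,3,...): 2 4 0 5 8 1 9 2 5 8 → sum 44
Total = 83.
83 mod 10 = 3, so the number is invalid.

invalid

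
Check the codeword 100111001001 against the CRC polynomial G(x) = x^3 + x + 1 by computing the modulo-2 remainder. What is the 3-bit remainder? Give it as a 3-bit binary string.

Modulo-2 division of 100111001001 by 1011:
  pos 0: 1001 XOR 1011 = 0010
  pos 2: 1011 XOR 1011 = 0000
  pos 8: 1001 XOR 1011 = 0010
Remainder = 010 (nonzero — an error is detected).

010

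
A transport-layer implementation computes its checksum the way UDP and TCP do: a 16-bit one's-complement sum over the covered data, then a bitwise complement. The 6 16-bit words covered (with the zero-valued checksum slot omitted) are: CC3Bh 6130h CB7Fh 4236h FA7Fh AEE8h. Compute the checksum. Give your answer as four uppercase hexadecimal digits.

One's-complement addition (fold any carry out of bit 15 back into bit 0):
  0xCC3B + 0x6130 = 0x12D6B → wrap carry → 0x2D6C
  0x2D6C + 0xCB7F = 0x0F8EB
  0xF8EB + 0x4236 = 0x13B21 → wrap carry → 0x3B22
  0x3B22 + 0xFA7F = 0x135A1 → wrap carry → 0x35A2
  0x35A2 + 0xAEE8 = 0x0E48A
One's-complement sum = 0xE48A.
Checksum = ~0xE48A & 0xFFFF = 0x1B75.

1B75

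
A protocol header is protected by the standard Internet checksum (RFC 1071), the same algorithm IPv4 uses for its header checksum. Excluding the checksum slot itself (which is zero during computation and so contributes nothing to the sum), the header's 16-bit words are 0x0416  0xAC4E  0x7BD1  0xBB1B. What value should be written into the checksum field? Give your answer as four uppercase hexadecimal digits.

One's-complement addition (fold any carry out of bit 15 back into bit 0):
  0x0416 + 0xAC4E = 0x0B064
  0xB064 + 0x7BD1 = 0x12C35 → wrap carry → 0x2C36
  0x2C36 + 0xBB1B = 0x0E751
One's-complement sum = 0xE751.
Checksum = ~0xE751 & 0xFFFF = 0x18AE.

18AE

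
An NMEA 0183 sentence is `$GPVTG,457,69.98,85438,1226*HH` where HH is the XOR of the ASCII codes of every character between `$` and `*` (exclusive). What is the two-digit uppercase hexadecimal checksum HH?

XOR the ASCII codes of the payload characters:
  'G' = 0x47 → acc = 0x47
  'P' = 0x50 → acc = 0x17
  'V' = 0x56 → acc = 0x41
  'T' = 0x54 → acc = 0x15
  'G' = 0x47 → acc = 0x52
  ',' = 0x2C → acc = 0x7E
  '4' = 0x34 → acc = 0x4A
  '5' = 0x35 → acc = 0x7F
  '7' = 0x37 → acc = 0x48
  ',' = 0x2C → acc = 0x64
  '6' = 0x36 → acc = 0x52
  '9' = 0x39 → acc = 0x6B
  '.' = 0x2E → acc = 0x45
  '9' = 0x39 → acc = 0x7C
  '8' = 0x38 → acc = 0x44
  ',' = 0x2C → acc = 0x68
  '8' = 0x38 → acc = 0x50
  '5' = 0x35 → acc = 0x65
  '4' = 0x34 → acc = 0x51
  '3' = 0x33 → acc = 0x62
  '8' = 0x38 → acc = 0x5A
  ',' = 0x2C → acc = 0x76
  '1' = 0x31 → acc = 0x47
  '2' = 0x32 → acc = 0x75
  '2' = 0x32 → acc = 0x47
  '6' = 0x36 → acc = 0x71
Checksum = 0x71.

71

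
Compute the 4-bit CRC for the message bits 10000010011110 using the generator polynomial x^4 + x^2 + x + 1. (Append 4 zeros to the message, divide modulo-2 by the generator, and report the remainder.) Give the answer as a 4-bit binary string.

Append 4 zeros: 100000100111100000. Divide by 10111 (XOR where the leading bit is 1):
  pos 0: 10000 XOR 10111 = 00111
  pos 2: 11101 XOR 10111 = 01010
  pos 3: 10100 XOR 10111 = 00011
  pos 6: 11011 XOR 10111 = 01100
  pos 7: 11001 XOR 10111 = 01110
  pos 8: 11101 XOR 10111 = 01010
  pos 9: 10100 XOR 10111 = 00011
  pos 12: 11000 XOR 10111 = 01111
  pos 13: 11110 XOR 10111 = 01001
Remainder (last 4 bits) = 1001. This is the CRC / FCS.

1001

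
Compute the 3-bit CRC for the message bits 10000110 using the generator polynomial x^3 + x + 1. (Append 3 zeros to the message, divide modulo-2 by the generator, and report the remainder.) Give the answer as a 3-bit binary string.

010

Append 3 zeros: 10000110000. Divide by 1011 (XOR where the leading bit is 1):
  pos 0: 1000 XOR 1011 = 0011
  pos 2: 1101 XOR 1011 = 0110
  pos 3: 1101 XOR 1011 = 0110
  pos 4: 1100 XOR 1011 = 0111
  pos 5: 1110 XOR 1011 = 0101
  pos 6: 1010 XOR 1011 = 0001
Remainder (last 3 bits) = 010. This is the CRC / FCS.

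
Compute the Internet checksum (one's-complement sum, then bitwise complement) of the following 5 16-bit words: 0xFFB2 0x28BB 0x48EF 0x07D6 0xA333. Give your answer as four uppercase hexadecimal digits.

E398

One's-complement addition (fold any carry out of bit 15 back into bit 0):
  0xFFB2 + 0x28BB = 0x1286D → wrap carry → 0x286E
  0x286E + 0x48EF = 0x0715D
  0x715D + 0x07D6 = 0x07933
  0x7933 + 0xA333 = 0x11C66 → wrap carry → 0x1C67
One's-complement sum = 0x1C67.
Checksum = ~0x1C67 & 0xFFFF = 0xE398.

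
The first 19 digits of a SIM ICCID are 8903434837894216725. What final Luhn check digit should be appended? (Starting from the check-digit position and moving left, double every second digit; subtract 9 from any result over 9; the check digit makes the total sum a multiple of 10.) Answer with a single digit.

Partial digits right→left: 5 2 7 6 1 2 4 9 8 7 3 8 4 3 4 3 0 9 8
Double every second digit counting from the check-digit position (so the 1st, 3rd, 5th, ... of the partial from the right).
  doubled (with −9 where >9): 1 5 2 8 7 6 8 8 0 7 → sum 52
  kept as-is: 2 6 2 9 7 8 3 3 9 → sum 49
Total = 52 + 49 = 101.
Check digit = (10 − (101 mod 10)) mod 10 = 9.

9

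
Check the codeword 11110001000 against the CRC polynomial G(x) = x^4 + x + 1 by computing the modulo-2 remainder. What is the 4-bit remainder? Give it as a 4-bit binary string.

1011

Modulo-2 division of 11110001000 by 10011:
  pos 0: 11110 XOR 10011 = 01101
  pos 1: 11010 XOR 10011 = 01001
  pos 2: 10010 XOR 10011 = 00001
  pos 6: 11000 XOR 10011 = 01011
Remainder = 1011 (nonzero — an error is detected).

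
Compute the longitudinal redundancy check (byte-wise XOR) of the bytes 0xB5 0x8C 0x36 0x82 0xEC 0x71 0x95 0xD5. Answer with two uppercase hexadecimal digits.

XOR the bytes together:
  start with 0xB5
  0xB5 ⊕ 0x8C = 0x39
  0x39 ⊕ 0x36 = 0x0F
  0x0F ⊕ 0x82 = 0x8D
  0x8D ⊕ 0xEC = 0x61
  0x61 ⊕ 0x71 = 0x10
  0x10 ⊕ 0x95 = 0x85
  0x85 ⊕ 0xD5 = 0x50

50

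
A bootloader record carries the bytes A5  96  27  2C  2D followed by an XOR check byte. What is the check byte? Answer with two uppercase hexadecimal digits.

XOR the bytes together:
  start with 0xA5
  0xA5 ⊕ 0x96 = 0x33
  0x33 ⊕ 0x27 = 0x14
  0x14 ⊕ 0x2C = 0x38
  0x38 ⊕ 0x2D = 0x15

15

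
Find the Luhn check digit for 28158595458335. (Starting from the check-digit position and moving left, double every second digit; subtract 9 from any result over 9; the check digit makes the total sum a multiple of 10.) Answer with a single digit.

Partial digits right→left: 5 3 3 8 5 4 5 9 5 8 5 1 8 2
Double every second digit counting from the check-digit position (so the 1st, 3rd, 5th, ... of the partial from the right).
  doubled (with −9 where >9): 1 6 1 1 1 1 7 → sum 18
  kept as-is: 3 8 4 9 8 1 2 → sum 35
Total = 18 + 35 = 53.
Check digit = (10 − (53 mod 10)) mod 10 = 7.

7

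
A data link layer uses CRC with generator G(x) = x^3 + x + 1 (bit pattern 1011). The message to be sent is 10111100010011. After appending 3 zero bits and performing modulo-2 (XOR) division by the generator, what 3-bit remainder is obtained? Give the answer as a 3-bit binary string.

101

Append 3 zeros: 10111100010011000. Divide by 1011 (XOR where the leading bit is 1):
  pos 0: 1011 XOR 1011 = 0000
  pos 4: 1100 XOR 1011 = 0111
  pos 5: 1110 XOR 1011 = 0101
  pos 6: 1011 XOR 1011 = 0000
  pos 12: 1100 XOR 1011 = 0111
  pos 13: 1110 XOR 1011 = 0101
Remainder (last 3 bits) = 101. This is the CRC / FCS.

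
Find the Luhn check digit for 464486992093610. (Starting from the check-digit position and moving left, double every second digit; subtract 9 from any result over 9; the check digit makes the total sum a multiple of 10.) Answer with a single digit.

Partial digits right→left: 0 1 6 3 9 0 2 9 9 6 8 4 4 6 4
Double every second digit counting from the check-digit position (so the 1st, 3rd, 5th, ... of the partial from the right).
  doubled (with −9 where >9): 0 3 9 4 9 7 8 8 → sum 48
  kept as-is: 1 3 0 9 6 4 6 → sum 29
Total = 48 + 29 = 77.
Check digit = (10 − (77 mod 10)) mod 10 = 3.

3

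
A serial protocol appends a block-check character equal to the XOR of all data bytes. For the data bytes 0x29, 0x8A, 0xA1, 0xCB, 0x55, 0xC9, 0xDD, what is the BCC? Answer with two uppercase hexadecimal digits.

XOR the bytes together:
  start with 0x29
  0x29 ⊕ 0x8A = 0xA3
  0xA3 ⊕ 0xA1 = 0x02
  0x02 ⊕ 0xCB = 0xC9
  0xC9 ⊕ 0x55 = 0x9C
  0x9C ⊕ 0xC9 = 0x55
  0x55 ⊕ 0xDD = 0x88

88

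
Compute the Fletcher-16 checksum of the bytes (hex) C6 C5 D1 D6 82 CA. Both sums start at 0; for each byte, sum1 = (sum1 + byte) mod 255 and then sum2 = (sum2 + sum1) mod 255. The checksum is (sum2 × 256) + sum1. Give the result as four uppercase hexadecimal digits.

Running sums (mod 255):
  after byte 0 (C6): sum1=198, sum2=198
  after byte 1 (C5): sum1=140, sum2=83
  after byte 2 (D1): sum1=94, sum2=177
  after byte 3 (D6): sum1=53, sum2=230
  after byte 4 (82): sum1=183, sum2=158
  after byte 5 (CA): sum1=130, sum2=33
Checksum = sum2·256 + sum1 = 33·256 + 130 = 8578 = 0x2182.

2182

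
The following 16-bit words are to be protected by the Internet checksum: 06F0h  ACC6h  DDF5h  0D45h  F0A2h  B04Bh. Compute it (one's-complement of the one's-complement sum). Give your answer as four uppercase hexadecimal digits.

C01F

One's-complement addition (fold any carry out of bit 15 back into bit 0):
  0x06F0 + 0xACC6 = 0x0B3B6
  0xB3B6 + 0xDDF5 = 0x191AB → wrap carry → 0x91AC
  0x91AC + 0x0D45 = 0x09EF1
  0x9EF1 + 0xF0A2 = 0x18F93 → wrap carry → 0x8F94
  0x8F94 + 0xB04B = 0x13FDF → wrap carry → 0x3FE0
One's-complement sum = 0x3FE0.
Checksum = ~0x3FE0 & 0xFFFF = 0xC01F.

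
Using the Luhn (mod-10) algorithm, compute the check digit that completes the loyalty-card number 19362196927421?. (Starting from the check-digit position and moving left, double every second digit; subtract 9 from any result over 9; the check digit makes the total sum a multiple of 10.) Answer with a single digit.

Partial digits right→left: 1 2 4 7 2 9 6 9 1 2 6 3 9 1
Double every second digit counting from the check-digit position (so the 1st, 3rd, 5th, ... of the partial from the right).
  doubled (with −9 where >9): 2 8 4 3 2 3 9 → sum 31
  kept as-is: 2 7 9 9 2 3 1 → sum 33
Total = 31 + 33 = 64.
Check digit = (10 − (64 mod 10)) mod 10 = 6.

6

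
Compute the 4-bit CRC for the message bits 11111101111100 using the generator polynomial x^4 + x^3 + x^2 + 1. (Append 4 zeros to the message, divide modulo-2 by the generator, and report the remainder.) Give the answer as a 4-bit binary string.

Append 4 zeros: 111111011111000000. Divide by 11101 (XOR where the leading bit is 1):
  pos 0: 11111 XOR 11101 = 00010
  pos 3: 10101 XOR 11101 = 01000
  pos 4: 10001 XOR 11101 = 01100
  pos 5: 11001 XOR 11101 = 00100
  pos 7: 10011 XOR 11101 = 01110
  pos 8: 11100 XOR 11101 = 00001
  pos 12: 10000 XOR 11101 = 01101
  pos 13: 11010 XOR 11101 = 00111
Remainder (last 4 bits) = 0111. This is the CRC / FCS.

0111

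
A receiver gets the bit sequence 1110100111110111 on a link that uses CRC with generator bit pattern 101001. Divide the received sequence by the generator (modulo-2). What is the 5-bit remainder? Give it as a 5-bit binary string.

00100

Modulo-2 division of 1110100111110111 by 101001:
  pos 0: 111010 XOR 101001 = 010011
  pos 1: 100110 XOR 101001 = 001111
  pos 3: 111111 XOR 101001 = 010110
  pos 4: 101101 XOR 101001 = 000100
  pos 7: 100110 XOR 101001 = 001111
  pos 9: 111111 XOR 101001 = 010110
  pos 10: 101101 XOR 101001 = 000100
Remainder = 00100 (nonzero — an error is detected).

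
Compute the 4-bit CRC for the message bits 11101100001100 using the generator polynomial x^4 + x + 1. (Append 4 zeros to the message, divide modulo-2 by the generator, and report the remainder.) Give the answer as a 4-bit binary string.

0010

Append 4 zeros: 111011000011000000. Divide by 10011 (XOR where the leading bit is 1):
  pos 0: 11101 XOR 10011 = 01110
  pos 1: 11101 XOR 10011 = 01110
  pos 2: 11100 XOR 10011 = 01111
  pos 3: 11110 XOR 10011 = 01101
  pos 4: 11010 XOR 10011 = 01001
  pos 5: 10010 XOR 10011 = 00001
  pos 9: 11100 XOR 10011 = 01111
  pos 10: 11110 XOR 10011 = 01101
  pos 11: 11010 XOR 10011 = 01001
  pos 12: 10010 XOR 10011 = 00001
Remainder (last 4 bits) = 0010. This is the CRC / FCS.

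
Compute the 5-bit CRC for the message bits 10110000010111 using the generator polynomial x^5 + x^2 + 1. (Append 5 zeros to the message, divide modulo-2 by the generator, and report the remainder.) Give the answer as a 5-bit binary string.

00110

Append 5 zeros: 1011000001011100000. Divide by 100101 (XOR where the leading bit is 1):
  pos 0: 101100 XOR 100101 = 001001
  pos 2: 100100 XOR 100101 = 000001
  pos 7: 101011 XOR 100101 = 001110
  pos 9: 111010 XOR 100101 = 011111
  pos 10: 111110 XOR 100101 = 011011
  pos 11: 110110 XOR 100101 = 010011
  pos 12: 100110 XOR 100101 = 000011
Remainder (last 5 bits) = 00110. This is the CRC / FCS.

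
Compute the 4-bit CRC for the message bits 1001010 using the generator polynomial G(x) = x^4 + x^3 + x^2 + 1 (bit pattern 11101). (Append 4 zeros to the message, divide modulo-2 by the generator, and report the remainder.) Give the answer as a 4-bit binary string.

1110

Append 4 zeros: 10010100000. Divide by 11101 (XOR where the leading bit is 1):
  pos 0: 10010 XOR 11101 = 01111
  pos 1: 11111 XOR 11101 = 00010
  pos 4: 10000 XOR 11101 = 01101
  pos 5: 11010 XOR 11101 = 00111
Remainder (last 4 bits) = 1110. This is the CRC / FCS.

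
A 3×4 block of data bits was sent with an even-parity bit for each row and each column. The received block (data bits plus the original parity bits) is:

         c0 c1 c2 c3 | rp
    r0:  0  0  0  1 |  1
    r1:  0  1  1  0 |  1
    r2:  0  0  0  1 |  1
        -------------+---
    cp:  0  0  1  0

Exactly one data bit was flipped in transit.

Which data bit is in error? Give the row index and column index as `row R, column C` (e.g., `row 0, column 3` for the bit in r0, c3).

row 1, column 1

Recompute each row's even parity and compare to rp:
  r0: data parity 1, sent rp 1 → ok
  r1: data parity 0, sent rp 1 → mismatch
  r2: data parity 1, sent rp 1 → ok
Recompute each column's even parity and compare to cp:
  c0: data parity 0, sent cp 0 → ok
  c1: data parity 1, sent cp 0 → mismatch
  c2: data parity 1, sent cp 1 → ok
  c3: data parity 0, sent cp 0 → ok
Exactly one row (r1) and one column (c1) fail → the flipped bit is at their intersection.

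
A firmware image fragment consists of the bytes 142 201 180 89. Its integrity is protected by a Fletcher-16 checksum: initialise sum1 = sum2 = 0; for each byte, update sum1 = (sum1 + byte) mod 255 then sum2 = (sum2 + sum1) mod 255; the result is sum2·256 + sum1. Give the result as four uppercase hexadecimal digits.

Running sums (mod 255):
  after byte 0 (142): sum1=142, sum2=142
  after byte 1 (201): sum1=88, sum2=230
  after byte 2 (180): sum1=13, sum2=243
  after byte 3 (89): sum1=102, sum2=90
Checksum = sum2·256 + sum1 = 90·256 + 102 = 23142 = 0x5A66.

5A66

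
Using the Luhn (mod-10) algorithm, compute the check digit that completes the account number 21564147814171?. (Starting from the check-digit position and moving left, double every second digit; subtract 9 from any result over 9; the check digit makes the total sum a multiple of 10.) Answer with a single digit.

8

Partial digits right→left: 1 7 1 4 1 8 7 4 1 4 6 5 1 2
Double every second digit counting from the check-digit position (so the 1st, 3rd, 5th, ... of the partial from the right).
  doubled (with −9 where >9): 2 2 2 5 2 3 2 → sum 18
  kept as-is: 7 4 8 4 4 5 2 → sum 34
Total = 18 + 34 = 52.
Check digit = (10 − (52 mod 10)) mod 10 = 8.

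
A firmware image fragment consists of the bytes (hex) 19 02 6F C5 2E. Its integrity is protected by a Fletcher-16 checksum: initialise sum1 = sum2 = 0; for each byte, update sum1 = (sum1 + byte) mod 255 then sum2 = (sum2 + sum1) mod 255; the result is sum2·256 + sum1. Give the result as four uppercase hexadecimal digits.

Running sums (mod 255):
  after byte 0 (19): sum1=25, sum2=25
  after byte 1 (02): sum1=27, sum2=52
  after byte 2 (6F): sum1=138, sum2=190
  after byte 3 (C5): sum1=80, sum2=15
  after byte 4 (2E): sum1=126, sum2=141
Checksum = sum2·256 + sum1 = 141·256 + 126 = 36222 = 0x8D7E.

8D7E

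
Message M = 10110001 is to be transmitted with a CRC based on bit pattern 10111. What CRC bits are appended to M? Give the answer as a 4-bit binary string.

0110

Append 4 zeros: 101100010000. Divide by 10111 (XOR where the leading bit is 1):
  pos 0: 10110 XOR 10111 = 00001
  pos 4: 10010 XOR 10111 = 00101
  pos 6: 10100 XOR 10111 = 00011
Remainder (last 4 bits) = 0110. This is the CRC / FCS.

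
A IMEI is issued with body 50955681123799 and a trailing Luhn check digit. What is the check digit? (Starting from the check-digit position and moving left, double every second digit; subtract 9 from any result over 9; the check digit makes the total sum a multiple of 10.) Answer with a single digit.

6

Partial digits right→left: 9 9 7 3 2 1 1 8 6 5 5 9 0 5
Double every second digit counting from the check-digit position (so the 1st, 3rd, 5th, ... of the partial from the right).
  doubled (with −9 where >9): 9 5 4 2 3 1 0 → sum 24
  kept as-is: 9 3 1 8 5 9 5 → sum 40
Total = 24 + 40 = 64.
Check digit = (10 − (64 mod 10)) mod 10 = 6.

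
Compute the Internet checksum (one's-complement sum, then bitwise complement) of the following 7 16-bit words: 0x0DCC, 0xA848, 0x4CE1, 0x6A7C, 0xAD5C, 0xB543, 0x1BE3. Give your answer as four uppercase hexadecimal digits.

140A

One's-complement addition (fold any carry out of bit 15 back into bit 0):
  0x0DCC + 0xA848 = 0x0B614
  0xB614 + 0x4CE1 = 0x102F5 → wrap carry → 0x02F6
  0x02F6 + 0x6A7C = 0x06D72
  0x6D72 + 0xAD5C = 0x11ACE → wrap carry → 0x1ACF
  0x1ACF + 0xB543 = 0x0D012
  0xD012 + 0x1BE3 = 0x0EBF5
One's-complement sum = 0xEBF5.
Checksum = ~0xEBF5 & 0xFFFF = 0x140A.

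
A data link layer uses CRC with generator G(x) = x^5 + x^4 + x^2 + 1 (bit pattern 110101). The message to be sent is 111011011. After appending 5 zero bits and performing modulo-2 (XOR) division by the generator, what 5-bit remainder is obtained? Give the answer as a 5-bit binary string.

Append 5 zeros: 11101101100000. Divide by 110101 (XOR where the leading bit is 1):
  pos 0: 111011 XOR 110101 = 001110
  pos 2: 111001 XOR 110101 = 001100
  pos 4: 110010 XOR 110101 = 000111
  pos 7: 111000 XOR 110101 = 001101
Remainder (last 5 bits) = 11010. This is the CRC / FCS.

11010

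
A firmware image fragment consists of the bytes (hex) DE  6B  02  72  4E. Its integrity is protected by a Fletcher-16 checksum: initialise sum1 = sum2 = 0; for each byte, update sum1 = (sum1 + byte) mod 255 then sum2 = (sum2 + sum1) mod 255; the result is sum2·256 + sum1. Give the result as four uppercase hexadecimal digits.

410D

Running sums (mod 255):
  after byte 0 (DE): sum1=222, sum2=222
  after byte 1 (6B): sum1=74, sum2=41
  after byte 2 (02): sum1=76, sum2=117
  after byte 3 (72): sum1=190, sum2=52
  after byte 4 (4E): sum1=13, sum2=65
Checksum = sum2·256 + sum1 = 65·256 + 13 = 16653 = 0x410D.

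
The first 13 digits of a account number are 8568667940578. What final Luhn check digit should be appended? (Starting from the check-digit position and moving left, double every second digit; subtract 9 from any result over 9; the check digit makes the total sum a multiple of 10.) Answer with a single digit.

1

Partial digits right→left: 8 7 5 0 4 9 7 6 6 8 6 5 8
Double every second digit counting from the check-digit position (so the 1st, 3rd, 5th, ... of the partial from the right).
  doubled (with −9 where >9): 7 1 8 5 3 3 7 → sum 34
  kept as-is: 7 0 9 6 8 5 → sum 35
Total = 34 + 35 = 69.
Check digit = (10 − (69 mod 10)) mod 10 = 1.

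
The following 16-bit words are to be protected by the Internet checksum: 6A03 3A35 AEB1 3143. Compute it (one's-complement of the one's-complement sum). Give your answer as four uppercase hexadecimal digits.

One's-complement addition (fold any carry out of bit 15 back into bit 0):
  0x6A03 + 0x3A35 = 0x0A438
  0xA438 + 0xAEB1 = 0x152E9 → wrap carry → 0x52EA
  0x52EA + 0x3143 = 0x0842D
One's-complement sum = 0x842D.
Checksum = ~0x842D & 0xFFFF = 0x7BD2.

7BD2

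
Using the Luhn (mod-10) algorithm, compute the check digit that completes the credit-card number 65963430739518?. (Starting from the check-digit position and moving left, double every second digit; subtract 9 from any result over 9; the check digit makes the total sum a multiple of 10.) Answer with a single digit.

6

Partial digits right→left: 8 1 5 9 3 7 0 3 4 3 6 9 5 6
Double every second digit counting from the check-digit position (so the 1st, 3rd, 5th, ... of the partial from the right).
  doubled (with −9 where >9): 7 1 6 0 8 3 1 → sum 26
  kept as-is: 1 9 7 3 3 9 6 → sum 38
Total = 26 + 38 = 64.
Check digit = (10 − (64 mod 10)) mod 10 = 6.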